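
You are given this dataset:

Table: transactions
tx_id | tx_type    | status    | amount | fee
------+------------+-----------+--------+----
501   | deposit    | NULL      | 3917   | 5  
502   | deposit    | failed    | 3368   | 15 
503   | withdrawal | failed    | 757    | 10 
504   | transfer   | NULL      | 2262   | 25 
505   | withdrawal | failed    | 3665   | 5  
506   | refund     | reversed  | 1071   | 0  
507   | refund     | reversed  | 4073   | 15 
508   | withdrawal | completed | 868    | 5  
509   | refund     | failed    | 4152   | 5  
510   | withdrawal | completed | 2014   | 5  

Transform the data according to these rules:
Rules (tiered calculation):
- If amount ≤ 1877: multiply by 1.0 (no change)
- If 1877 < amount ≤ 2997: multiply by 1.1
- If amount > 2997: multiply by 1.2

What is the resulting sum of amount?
30409.6

Step 1: Tier 1 (amount ≤ 1877): 3 records, sum = 2696 × 1.0 = 2696.0
Step 2: Tier 2 (1877 < amount ≤ 2997): 2 records, sum = 4276 × 1.1 = 4703.6
Step 3: Tier 3 (amount > 2997): 5 records, sum = 19175 × 1.2 = 23010.0
Step 4: Final sum = 2696.0 + 4703.6 + 23010.0 = 30409.6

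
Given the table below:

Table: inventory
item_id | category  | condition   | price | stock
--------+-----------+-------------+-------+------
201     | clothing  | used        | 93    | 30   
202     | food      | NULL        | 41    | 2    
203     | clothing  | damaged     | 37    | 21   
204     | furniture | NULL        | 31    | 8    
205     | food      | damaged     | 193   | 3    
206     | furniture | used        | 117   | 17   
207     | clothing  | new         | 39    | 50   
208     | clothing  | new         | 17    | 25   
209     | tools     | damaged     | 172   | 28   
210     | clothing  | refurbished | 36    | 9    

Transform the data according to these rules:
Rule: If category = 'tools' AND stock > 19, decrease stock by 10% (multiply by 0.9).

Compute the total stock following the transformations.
190.2

Step 1: Find records where category = 'tools' AND stock > 19
Step 2: 1 records match, summing to 28
Step 3: After multiplier: 28 × 0.9 = 25.2
Step 4: Unaffected records sum: 165
Step 5: Final sum = 25.2 + 165 = 190.2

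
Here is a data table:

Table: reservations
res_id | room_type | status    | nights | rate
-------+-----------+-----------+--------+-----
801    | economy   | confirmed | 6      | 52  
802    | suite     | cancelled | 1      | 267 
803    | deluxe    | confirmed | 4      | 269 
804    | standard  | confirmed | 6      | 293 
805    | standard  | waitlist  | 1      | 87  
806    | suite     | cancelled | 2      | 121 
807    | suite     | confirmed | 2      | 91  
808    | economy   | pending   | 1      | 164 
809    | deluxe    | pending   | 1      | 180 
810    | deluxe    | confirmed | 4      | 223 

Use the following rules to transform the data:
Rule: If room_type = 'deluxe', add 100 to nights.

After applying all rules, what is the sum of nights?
328

Step 1: Count records where room_type = 'deluxe': 3
Step 2: Total bonus added: 3 × 100 = 300
Step 3: Original sum of nights: 28
Step 4: Final sum = 28 + 300 = 328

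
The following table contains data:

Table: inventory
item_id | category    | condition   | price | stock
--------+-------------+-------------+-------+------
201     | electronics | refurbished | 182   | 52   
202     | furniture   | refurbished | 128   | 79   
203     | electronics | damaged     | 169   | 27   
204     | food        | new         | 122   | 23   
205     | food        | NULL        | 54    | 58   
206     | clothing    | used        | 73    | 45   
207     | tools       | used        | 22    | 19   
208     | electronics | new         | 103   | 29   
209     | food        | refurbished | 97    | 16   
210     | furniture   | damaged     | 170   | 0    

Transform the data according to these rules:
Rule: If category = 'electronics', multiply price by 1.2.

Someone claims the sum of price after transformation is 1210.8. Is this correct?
Yes, the result is correct.

Step 1: Calculate the correct sum after transformation
Step 2: Apply multiplier 1.2 to records where category = 'electronics'
Step 3: Correct result = 1210.8
Step 4: Claimed result = 1210.8
Step 5: 1210.8 = 1210.8 ✓
Conclusion: The claimed result is correct.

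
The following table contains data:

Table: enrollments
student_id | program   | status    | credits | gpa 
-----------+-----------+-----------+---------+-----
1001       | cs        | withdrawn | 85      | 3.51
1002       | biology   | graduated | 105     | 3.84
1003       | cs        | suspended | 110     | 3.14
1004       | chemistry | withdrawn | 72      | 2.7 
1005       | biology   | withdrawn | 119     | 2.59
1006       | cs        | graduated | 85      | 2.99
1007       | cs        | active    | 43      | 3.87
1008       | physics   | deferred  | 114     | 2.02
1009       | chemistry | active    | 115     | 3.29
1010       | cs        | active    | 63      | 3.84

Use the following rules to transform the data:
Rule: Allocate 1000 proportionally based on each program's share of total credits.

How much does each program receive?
biology: 245.88, chemistry: 205.27, cs: 423.71, physics: 125.14

Step 1: Calculate total credits = 911
Step 2: Calculate each program's proportion:
  biology: 224/911 = 24.59% → 245.88
  chemistry: 187/911 = 20.53% → 205.27
  cs: 386/911 = 42.37% → 423.71
  physics: 114/911 = 12.51% → 125.14
Step 3: Verify: sum of allocations ≈ 1000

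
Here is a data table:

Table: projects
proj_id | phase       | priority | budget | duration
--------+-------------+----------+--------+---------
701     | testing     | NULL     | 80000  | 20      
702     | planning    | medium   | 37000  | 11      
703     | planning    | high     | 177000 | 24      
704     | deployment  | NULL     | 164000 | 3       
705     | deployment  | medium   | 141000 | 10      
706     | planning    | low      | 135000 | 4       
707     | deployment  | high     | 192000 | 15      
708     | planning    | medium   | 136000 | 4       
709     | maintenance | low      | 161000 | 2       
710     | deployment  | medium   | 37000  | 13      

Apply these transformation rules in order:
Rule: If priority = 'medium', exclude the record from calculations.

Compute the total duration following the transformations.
68

Step 1: Identify records where priority = 'medium'
Step 2: The excluded records sum to 38
Step 3: Original total duration = 106
Step 4: Remaining total = 106 - 38 = 68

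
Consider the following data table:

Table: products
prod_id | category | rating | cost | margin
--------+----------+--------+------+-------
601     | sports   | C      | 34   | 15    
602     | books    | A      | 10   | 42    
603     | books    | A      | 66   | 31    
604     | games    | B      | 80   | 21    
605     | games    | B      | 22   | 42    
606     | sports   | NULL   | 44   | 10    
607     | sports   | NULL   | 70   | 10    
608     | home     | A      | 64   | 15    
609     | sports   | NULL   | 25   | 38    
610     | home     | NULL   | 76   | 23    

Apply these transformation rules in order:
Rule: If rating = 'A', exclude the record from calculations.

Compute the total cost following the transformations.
351

Step 1: Identify records where rating = 'A'
Step 2: The excluded records sum to 140
Step 3: Original total cost = 491
Step 4: Remaining total = 491 - 140 = 351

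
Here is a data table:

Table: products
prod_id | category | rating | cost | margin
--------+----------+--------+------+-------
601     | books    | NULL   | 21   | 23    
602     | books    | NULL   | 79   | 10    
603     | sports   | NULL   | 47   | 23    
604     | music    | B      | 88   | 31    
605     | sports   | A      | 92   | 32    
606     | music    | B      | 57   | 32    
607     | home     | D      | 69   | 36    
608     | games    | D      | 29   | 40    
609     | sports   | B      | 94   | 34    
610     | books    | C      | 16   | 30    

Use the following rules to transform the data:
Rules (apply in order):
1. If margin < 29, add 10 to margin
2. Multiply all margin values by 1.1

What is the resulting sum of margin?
353.1

Step 1: Apply Rule 1 - Add 10 to records with margin < 29
  - 3 records affected: 56 + (3 × 10) = 86
  - Unaffected records: 235
  - Sum after Rule 1: 321
Step 2: Apply Rule 2 - Multiply all by 1.1
  - 321 × 1.1 = 353.1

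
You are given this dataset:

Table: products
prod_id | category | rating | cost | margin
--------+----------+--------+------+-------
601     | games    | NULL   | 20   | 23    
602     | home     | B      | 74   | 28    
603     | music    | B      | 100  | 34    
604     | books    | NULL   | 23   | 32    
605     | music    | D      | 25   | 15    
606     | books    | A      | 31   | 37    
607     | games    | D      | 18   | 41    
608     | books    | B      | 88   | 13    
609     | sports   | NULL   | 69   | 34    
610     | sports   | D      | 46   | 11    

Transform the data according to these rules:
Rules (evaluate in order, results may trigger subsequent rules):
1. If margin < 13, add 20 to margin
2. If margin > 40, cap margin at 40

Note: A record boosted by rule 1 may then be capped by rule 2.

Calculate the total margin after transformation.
287

Step 1: Apply rule 1 to records with margin < 13
  - 1 records get bonus of 20
  - Of these, 0 records then exceed 40 and get capped
Step 2: Apply rule 2 to records with margin > 40
  - 1 records (original) are capped
Step 3: Calculate final sum = 287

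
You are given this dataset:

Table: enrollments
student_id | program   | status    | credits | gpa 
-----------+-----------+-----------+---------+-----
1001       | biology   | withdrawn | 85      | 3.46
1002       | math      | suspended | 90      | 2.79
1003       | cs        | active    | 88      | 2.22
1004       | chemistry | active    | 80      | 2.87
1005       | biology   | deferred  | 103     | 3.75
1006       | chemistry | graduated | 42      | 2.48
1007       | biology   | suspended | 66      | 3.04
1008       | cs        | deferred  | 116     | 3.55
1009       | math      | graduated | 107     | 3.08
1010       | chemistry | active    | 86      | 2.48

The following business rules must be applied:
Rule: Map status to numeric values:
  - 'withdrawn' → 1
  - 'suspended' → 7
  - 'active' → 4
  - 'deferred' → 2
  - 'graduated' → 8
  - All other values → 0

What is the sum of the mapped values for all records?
47

Step 1: Apply mapping to each record
Step 2: Count by status:
  'withdrawn': 1 records × 1 = 1
  'suspended': 2 records × 7 = 14
  'active': 3 records × 4 = 12
  'deferred': 2 records × 2 = 4
  'graduated': 2 records × 8 = 16
Step 3: Sum all mapped values = 47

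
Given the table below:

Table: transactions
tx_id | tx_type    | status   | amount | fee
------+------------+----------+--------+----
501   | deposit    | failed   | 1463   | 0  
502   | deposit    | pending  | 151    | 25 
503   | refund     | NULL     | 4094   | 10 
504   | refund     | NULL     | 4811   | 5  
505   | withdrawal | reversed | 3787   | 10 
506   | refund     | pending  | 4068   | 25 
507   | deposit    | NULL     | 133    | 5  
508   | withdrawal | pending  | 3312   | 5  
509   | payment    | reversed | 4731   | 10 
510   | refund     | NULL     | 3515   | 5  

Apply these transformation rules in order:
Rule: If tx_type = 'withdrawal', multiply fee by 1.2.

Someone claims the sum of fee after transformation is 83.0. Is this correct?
No, the correct result is 103.0.

Step 1: Calculate the correct sum after transformation
Step 2: Apply multiplier 1.2 to records where tx_type = 'withdrawal'
Step 3: Correct result = 103.0
Step 4: Claimed result = 83.0
Step 5: 103.0 ≠ 83.0
Conclusion: The claimed result is incorrect. The correct answer is 103.0.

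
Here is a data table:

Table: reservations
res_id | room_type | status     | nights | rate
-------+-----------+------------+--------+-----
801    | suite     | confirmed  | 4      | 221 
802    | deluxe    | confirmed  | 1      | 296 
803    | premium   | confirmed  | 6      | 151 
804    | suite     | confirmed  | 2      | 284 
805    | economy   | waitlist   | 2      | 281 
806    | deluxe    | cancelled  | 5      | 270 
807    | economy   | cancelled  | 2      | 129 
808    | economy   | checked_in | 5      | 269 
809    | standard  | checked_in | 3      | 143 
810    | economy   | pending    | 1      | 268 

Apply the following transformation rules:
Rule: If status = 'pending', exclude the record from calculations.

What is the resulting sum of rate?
2044

Step 1: Identify records where status = 'pending'
Step 2: The excluded records sum to 268
Step 3: Original total rate = 2312
Step 4: Remaining total = 2312 - 268 = 2044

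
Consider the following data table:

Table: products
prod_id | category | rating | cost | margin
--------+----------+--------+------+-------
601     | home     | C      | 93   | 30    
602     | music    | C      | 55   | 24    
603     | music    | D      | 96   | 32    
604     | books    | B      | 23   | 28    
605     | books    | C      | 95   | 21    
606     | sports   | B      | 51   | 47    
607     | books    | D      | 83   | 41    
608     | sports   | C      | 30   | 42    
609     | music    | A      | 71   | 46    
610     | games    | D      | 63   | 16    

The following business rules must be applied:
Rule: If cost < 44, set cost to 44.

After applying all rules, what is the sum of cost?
695

Step 1: 2 records have cost < 44
Step 2: These records originally summed to 53
Step 3: After setting to minimum: 2 × 44 = 88
Step 4: Unaffected records sum: 607
Step 5: Final sum = 88 + 607 = 695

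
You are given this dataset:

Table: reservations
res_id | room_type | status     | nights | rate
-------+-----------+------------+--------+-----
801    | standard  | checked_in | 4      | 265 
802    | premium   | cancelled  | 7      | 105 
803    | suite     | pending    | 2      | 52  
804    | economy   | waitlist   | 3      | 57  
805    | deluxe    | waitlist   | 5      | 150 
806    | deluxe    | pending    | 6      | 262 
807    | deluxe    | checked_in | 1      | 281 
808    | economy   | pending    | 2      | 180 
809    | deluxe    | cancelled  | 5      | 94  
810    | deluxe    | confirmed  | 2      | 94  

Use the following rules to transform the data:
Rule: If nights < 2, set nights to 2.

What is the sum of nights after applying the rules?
38

Step 1: 1 records have nights < 2
Step 2: These records originally summed to 1
Step 3: After setting to minimum: 1 × 2 = 2
Step 4: Unaffected records sum: 36
Step 5: Final sum = 2 + 36 = 38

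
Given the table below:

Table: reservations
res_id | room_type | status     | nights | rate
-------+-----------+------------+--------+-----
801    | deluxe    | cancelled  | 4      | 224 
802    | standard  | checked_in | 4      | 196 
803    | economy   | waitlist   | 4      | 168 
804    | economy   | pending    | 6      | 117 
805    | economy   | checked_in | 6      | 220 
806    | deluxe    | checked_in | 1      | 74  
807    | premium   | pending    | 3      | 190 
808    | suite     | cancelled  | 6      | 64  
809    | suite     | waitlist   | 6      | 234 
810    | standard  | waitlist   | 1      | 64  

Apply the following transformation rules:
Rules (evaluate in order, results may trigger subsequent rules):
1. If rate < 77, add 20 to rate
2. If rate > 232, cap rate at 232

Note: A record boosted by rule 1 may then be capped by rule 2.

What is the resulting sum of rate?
1609

Step 1: Apply rule 1 to records with rate < 77
  - 3 records get bonus of 20
  - Of these, 0 records then exceed 232 and get capped
Step 2: Apply rule 2 to records with rate > 232
  - 1 records (original) are capped
Step 3: Calculate final sum = 1609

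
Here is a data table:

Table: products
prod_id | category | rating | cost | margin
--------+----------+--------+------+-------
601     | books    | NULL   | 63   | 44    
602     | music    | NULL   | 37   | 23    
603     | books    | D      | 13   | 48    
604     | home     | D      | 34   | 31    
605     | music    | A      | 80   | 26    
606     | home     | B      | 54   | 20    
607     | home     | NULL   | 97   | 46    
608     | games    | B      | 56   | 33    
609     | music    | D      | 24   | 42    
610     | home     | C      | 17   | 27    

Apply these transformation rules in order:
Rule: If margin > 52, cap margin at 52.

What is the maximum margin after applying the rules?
48

Step 1: Original maximum margin = 48
Step 2: Check cap of 52 against maximum
Step 3: No records exceed the cap (max 48 <= cap 52), so no capping applies
Step 4: Maximum after transformation = 48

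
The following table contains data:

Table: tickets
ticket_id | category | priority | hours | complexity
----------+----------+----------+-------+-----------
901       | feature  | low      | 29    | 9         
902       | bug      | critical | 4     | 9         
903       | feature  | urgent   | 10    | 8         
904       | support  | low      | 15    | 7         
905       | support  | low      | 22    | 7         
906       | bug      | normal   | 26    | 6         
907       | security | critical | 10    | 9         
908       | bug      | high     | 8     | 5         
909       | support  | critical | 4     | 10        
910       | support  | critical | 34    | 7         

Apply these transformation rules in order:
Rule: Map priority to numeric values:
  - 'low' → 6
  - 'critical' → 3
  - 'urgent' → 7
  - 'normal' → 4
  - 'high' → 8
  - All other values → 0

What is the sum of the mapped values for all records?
49

Step 1: Apply mapping to each record
Step 2: Count by status:
  'low': 3 records × 6 = 18
  'critical': 4 records × 3 = 12
  'urgent': 1 records × 7 = 7
  'normal': 1 records × 4 = 4
  'high': 1 records × 8 = 8
Step 3: Sum all mapped values = 49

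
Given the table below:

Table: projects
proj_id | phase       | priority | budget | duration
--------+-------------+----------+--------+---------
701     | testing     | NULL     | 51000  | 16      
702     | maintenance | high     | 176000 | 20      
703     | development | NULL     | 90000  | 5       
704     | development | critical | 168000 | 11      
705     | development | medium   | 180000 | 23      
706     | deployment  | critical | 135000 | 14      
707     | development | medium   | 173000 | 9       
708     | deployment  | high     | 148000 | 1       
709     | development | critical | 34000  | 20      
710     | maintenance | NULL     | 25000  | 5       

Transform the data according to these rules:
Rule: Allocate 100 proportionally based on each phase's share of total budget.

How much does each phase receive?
deployment: 23.98, development: 54.66, maintenance: 17.03, testing: 4.32

Step 1: Calculate total budget = 1180000
Step 2: Calculate each phase's proportion:
  deployment: 283000/1180000 = 23.98% → 23.98
  development: 645000/1180000 = 54.66% → 54.66
  maintenance: 201000/1180000 = 17.03% → 17.03
  testing: 51000/1180000 = 4.32% → 4.32
Step 3: Verify: sum of allocations ≈ 100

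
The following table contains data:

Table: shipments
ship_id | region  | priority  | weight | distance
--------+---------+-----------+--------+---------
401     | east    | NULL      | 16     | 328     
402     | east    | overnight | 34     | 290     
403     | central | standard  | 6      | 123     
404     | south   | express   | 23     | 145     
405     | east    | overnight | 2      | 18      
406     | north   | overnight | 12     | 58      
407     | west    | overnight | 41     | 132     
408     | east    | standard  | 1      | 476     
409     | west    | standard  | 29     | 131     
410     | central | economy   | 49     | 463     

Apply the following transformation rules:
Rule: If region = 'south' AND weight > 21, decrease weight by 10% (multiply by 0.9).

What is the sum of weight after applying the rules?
210.7

Step 1: Find records where region = 'south' AND weight > 21
Step 2: 1 records match, summing to 23
Step 3: After multiplier: 23 × 0.9 = 20.7
Step 4: Unaffected records sum: 190
Step 5: Final sum = 20.7 + 190 = 210.7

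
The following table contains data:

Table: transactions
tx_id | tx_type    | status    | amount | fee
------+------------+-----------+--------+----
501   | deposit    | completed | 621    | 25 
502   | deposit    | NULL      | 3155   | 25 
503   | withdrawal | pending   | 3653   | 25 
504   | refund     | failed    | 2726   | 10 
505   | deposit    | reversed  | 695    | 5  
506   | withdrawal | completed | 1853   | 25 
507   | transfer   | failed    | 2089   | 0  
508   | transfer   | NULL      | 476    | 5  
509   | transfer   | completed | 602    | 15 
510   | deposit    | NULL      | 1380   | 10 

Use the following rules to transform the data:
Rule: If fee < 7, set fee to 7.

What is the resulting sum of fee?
156

Step 1: 3 records have fee < 7
Step 2: These records originally summed to 10
Step 3: After setting to minimum: 3 × 7 = 21
Step 4: Unaffected records sum: 135
Step 5: Final sum = 21 + 135 = 156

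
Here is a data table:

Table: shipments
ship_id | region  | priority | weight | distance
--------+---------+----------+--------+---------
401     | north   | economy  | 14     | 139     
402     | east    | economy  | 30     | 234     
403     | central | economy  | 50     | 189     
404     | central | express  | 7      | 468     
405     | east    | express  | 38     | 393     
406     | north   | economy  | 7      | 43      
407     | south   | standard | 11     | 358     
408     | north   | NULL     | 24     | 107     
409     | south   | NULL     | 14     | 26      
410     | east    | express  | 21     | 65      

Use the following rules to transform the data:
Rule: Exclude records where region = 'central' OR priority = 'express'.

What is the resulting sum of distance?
907

Step 1: Find records where region = 'central' OR priority = 'express'
Step 2: 4 records match, summing to 1115
Step 3: Original sum: 2022
Step 4: Remaining sum = 2022 - 1115 = 907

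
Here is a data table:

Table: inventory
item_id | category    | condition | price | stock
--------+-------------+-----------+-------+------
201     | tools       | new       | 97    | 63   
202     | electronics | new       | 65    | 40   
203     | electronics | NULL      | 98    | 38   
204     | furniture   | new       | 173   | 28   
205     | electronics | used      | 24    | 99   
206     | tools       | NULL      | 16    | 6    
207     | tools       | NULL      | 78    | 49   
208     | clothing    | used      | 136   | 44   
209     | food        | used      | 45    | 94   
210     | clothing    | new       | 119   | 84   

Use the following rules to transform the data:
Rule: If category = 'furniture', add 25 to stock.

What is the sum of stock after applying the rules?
570

Step 1: Count records where category = 'furniture': 1
Step 2: Total bonus added: 1 × 25 = 25
Step 3: Original sum of stock: 545
Step 4: Final sum = 545 + 25 = 570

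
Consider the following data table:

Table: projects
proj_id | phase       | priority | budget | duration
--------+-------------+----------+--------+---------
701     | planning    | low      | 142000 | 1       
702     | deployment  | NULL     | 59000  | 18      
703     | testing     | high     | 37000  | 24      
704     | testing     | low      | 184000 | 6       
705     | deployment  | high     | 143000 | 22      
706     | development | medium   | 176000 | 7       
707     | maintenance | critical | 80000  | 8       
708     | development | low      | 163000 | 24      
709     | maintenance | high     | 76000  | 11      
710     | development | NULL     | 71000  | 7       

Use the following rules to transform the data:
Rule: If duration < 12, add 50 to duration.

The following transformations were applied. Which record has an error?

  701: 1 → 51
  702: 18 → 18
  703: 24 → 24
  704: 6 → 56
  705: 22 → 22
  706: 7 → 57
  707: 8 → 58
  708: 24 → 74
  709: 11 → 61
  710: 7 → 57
Record 708 has an error. The correct transformed value should be 24, not 74.

Step 1: Check each record against the rule
Step 2: Record 708 has duration = 24
Step 3: Since 24 >= 12, the bonus should not have been applied
Step 4: Correct value = 24, but claimed value = 74
Conclusion: Record 708 has the error.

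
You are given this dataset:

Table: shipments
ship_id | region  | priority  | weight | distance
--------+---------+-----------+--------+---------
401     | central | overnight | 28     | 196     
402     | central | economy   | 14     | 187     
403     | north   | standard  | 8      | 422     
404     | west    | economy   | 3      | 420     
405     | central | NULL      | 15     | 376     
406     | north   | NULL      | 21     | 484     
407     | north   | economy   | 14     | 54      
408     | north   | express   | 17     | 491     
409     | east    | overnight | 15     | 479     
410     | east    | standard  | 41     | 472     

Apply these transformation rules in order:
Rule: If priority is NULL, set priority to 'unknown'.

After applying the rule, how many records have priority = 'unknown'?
2

Step 1: Count records where priority IS NULL
Step 2: Found 2 records with NULL priority
Step 3: These records will have priority set to 'unknown'
Step 4: Records already having priority = 'unknown': 0
Step 5: Answer: 2 + 0 = 2 records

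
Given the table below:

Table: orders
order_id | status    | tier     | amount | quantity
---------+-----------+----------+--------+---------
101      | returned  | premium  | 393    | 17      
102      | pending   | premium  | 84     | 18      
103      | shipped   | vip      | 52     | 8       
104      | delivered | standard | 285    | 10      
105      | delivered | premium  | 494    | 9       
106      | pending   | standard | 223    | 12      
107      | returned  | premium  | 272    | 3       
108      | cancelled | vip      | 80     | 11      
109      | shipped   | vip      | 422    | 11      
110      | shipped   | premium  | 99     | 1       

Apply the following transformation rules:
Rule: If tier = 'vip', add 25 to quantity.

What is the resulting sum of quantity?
175

Step 1: Count records where tier = 'vip': 3
Step 2: Total bonus added: 3 × 25 = 75
Step 3: Original sum of quantity: 100
Step 4: Final sum = 100 + 75 = 175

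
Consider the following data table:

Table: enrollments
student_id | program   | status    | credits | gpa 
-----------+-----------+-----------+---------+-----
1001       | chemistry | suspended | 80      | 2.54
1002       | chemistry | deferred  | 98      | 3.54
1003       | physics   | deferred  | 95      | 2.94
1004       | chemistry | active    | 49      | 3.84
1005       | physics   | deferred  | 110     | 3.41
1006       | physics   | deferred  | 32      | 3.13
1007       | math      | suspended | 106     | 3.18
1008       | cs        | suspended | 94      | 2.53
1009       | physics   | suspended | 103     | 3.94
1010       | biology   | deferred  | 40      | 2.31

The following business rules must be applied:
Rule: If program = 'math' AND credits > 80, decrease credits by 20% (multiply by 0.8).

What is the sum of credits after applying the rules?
785.8

Step 1: Find records where program = 'math' AND credits > 80
Step 2: 1 records match, summing to 106
Step 3: After multiplier: 106 × 0.8 = 84.8
Step 4: Unaffected records sum: 701
Step 5: Final sum = 84.8 + 701 = 785.8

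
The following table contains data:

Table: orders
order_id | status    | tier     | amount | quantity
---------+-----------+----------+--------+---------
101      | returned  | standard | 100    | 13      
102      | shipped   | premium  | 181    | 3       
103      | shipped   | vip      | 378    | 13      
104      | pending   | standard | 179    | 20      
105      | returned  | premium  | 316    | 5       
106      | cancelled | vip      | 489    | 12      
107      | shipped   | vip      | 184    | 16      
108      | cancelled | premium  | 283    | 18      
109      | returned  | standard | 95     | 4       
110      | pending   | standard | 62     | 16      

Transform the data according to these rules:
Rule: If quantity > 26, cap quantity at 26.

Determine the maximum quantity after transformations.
20

Step 1: Original maximum quantity = 20
Step 2: Check cap of 26 against maximum
Step 3: No records exceed the cap (max 20 <= cap 26), so no capping applies
Step 4: Maximum after transformation = 20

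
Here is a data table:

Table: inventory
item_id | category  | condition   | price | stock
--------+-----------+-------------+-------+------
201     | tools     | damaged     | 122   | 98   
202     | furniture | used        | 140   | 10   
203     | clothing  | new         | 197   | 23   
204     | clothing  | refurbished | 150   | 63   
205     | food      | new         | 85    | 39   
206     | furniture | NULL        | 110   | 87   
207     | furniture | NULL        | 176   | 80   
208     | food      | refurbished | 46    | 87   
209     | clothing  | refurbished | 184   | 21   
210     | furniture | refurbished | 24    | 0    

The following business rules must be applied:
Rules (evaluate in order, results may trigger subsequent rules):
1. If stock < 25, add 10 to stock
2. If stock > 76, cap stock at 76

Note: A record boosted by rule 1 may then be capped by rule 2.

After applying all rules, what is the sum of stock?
500

Step 1: Apply rule 1 to records with stock < 25
  - 4 records get bonus of 10
  - Of these, 0 records then exceed 76 and get capped
Step 2: Apply rule 2 to records with stock > 76
  - 4 records (original) are capped
Step 3: Calculate final sum = 500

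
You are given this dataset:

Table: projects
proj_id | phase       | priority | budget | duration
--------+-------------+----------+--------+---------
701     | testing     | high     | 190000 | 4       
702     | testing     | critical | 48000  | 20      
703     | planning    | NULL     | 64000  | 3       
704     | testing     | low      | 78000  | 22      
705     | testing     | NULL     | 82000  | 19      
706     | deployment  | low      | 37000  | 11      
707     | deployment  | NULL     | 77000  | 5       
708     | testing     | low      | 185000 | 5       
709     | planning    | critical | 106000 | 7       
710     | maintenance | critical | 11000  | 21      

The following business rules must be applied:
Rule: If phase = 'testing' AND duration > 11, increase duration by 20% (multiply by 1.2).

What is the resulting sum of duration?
129.2

Step 1: Find records where phase = 'testing' AND duration > 11
Step 2: 3 records match, summing to 61
Step 3: After multiplier: 61 × 1.2 = 73.2
Step 4: Unaffected records sum: 56
Step 5: Final sum = 73.2 + 56 = 129.2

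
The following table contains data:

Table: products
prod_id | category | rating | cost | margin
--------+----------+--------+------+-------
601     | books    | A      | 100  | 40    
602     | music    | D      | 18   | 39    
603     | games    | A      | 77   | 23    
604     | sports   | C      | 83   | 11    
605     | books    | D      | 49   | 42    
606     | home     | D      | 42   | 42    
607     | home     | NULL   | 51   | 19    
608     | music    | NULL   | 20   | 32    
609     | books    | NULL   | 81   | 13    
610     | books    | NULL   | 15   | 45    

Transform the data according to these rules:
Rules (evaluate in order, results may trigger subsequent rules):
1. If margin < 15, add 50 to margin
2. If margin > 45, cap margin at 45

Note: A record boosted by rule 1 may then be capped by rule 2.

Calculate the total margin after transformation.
372

Step 1: Apply rule 1 to records with margin < 15
  - 2 records get bonus of 50
  - Of these, 2 records then exceed 45 and get capped
Step 2: Apply rule 2 to records with margin > 45
  - 0 records (original) are capped
Step 3: Calculate final sum = 372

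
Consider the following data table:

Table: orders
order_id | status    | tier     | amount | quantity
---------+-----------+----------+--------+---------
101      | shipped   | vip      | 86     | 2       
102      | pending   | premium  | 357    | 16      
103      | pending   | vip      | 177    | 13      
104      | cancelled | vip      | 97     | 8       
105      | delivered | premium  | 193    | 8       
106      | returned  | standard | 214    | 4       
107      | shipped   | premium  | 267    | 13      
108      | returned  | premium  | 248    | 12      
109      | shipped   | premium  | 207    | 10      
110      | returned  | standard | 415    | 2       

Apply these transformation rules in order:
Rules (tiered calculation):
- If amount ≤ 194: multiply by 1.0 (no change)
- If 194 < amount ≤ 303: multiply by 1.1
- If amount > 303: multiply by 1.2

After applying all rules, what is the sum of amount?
2509.0

Step 1: Tier 1 (amount ≤ 194): 4 records, sum = 553 × 1.0 = 553.0
Step 2: Tier 2 (194 < amount ≤ 303): 4 records, sum = 936 × 1.1 = 1029.6
Step 3: Tier 3 (amount > 303): 2 records, sum = 772 × 1.2 = 926.4
Step 4: Final sum = 553.0 + 1029.6 + 926.4 = 2509.0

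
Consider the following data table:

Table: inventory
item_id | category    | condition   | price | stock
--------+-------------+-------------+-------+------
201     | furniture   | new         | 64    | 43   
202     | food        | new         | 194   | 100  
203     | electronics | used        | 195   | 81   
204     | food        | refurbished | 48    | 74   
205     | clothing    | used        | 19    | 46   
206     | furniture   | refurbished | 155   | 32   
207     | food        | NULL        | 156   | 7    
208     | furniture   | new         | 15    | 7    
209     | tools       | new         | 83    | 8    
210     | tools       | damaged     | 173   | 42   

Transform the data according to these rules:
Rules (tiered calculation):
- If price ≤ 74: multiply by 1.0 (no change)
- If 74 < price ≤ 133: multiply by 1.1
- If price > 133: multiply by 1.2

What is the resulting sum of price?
1284.9

Step 1: Tier 1 (price ≤ 74): 4 records, sum = 146 × 1.0 = 146.0
Step 2: Tier 2 (74 < price ≤ 133): 1 records, sum = 83 × 1.1 = 91.3
Step 3: Tier 3 (price > 133): 5 records, sum = 873 × 1.2 = 1047.6
Step 4: Final sum = 146.0 + 91.3 + 1047.6 = 1284.9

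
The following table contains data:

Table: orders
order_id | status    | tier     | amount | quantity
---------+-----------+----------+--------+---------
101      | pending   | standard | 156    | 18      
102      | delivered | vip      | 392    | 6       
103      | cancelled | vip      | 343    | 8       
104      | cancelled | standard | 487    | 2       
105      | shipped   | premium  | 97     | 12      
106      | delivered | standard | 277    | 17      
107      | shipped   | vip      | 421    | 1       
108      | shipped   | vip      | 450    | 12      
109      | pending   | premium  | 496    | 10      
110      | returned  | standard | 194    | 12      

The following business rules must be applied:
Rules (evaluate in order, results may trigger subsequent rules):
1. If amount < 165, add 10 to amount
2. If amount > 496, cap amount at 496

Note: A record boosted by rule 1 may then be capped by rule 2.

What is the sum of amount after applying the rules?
3333

Step 1: Apply rule 1 to records with amount < 165
  - 2 records get bonus of 10
  - Of these, 0 records then exceed 496 and get capped
Step 2: Apply rule 2 to records with amount > 496
  - 0 records (original) are capped
Step 3: Calculate final sum = 3333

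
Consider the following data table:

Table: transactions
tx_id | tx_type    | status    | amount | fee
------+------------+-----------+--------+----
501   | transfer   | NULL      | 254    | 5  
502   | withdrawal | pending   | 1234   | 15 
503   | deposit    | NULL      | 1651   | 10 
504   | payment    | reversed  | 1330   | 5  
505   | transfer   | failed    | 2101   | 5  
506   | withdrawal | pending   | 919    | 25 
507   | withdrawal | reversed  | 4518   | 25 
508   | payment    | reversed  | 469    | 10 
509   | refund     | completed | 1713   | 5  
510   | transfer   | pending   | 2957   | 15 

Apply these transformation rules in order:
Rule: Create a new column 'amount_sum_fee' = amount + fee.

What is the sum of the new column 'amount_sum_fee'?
17266

Step 1: For each record, compute amount + fee
Example calculations:
  254 + 5 = 259
  1234 + 15 = 1249
  1651 + 10 = 1661
  ...
Step 2: Sum all derived values
Step 3: Total = 17266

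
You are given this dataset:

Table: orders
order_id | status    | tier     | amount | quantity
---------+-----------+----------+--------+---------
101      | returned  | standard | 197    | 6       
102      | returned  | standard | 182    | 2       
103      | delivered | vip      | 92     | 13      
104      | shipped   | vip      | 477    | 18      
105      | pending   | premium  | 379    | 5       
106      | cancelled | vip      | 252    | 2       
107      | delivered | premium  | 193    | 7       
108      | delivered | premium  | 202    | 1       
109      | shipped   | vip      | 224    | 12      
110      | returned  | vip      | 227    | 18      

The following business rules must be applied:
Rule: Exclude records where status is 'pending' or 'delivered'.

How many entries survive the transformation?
6

Step 1: Count records to exclude
  - 1 (pending) + 3 (delivered) = 4 records
Step 2: Total records: 10
Step 3: Remaining = 10 - 4 = 6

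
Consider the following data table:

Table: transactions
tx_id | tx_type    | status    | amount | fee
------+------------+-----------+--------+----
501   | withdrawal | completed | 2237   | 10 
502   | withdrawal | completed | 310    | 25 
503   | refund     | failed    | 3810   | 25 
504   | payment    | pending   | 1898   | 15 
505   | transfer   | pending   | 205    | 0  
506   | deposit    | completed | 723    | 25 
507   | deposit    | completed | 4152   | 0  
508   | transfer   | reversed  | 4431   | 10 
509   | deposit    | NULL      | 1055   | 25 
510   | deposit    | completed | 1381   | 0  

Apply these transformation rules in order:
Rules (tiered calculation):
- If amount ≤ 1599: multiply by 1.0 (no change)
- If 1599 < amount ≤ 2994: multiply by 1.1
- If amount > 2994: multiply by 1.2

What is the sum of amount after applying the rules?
23094.1

Step 1: Tier 1 (amount ≤ 1599): 5 records, sum = 3674 × 1.0 = 3674.0
Step 2: Tier 2 (1599 < amount ≤ 2994): 2 records, sum = 4135 × 1.1 = 4548.5
Step 3: Tier 3 (amount > 2994): 3 records, sum = 12393 × 1.2 = 14871.6
Step 4: Final sum = 3674.0 + 4548.5 + 14871.6 = 23094.1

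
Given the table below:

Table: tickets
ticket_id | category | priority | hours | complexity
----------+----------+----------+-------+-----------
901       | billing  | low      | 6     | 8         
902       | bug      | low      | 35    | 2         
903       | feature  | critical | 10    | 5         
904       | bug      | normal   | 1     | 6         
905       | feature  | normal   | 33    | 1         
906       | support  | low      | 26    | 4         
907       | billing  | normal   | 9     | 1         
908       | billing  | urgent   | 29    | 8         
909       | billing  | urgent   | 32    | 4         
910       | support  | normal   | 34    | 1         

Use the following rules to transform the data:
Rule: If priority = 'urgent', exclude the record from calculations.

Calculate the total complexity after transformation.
28

Step 1: Identify records where priority = 'urgent'
Step 2: The excluded records sum to 12
Step 3: Original total complexity = 40
Step 4: Remaining total = 40 - 12 = 28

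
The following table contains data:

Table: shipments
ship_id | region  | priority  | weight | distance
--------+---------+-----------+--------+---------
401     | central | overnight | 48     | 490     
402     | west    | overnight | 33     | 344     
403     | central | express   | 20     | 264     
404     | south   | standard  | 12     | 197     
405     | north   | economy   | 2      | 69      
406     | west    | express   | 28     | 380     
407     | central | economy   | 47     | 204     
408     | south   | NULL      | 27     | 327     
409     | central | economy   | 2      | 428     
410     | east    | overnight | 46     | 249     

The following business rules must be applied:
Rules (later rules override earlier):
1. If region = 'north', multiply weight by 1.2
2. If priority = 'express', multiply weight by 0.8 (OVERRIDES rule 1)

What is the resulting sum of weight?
255.8

Step 1: Rule 2 takes priority for records with priority = 'express'
  - 2 records: 48 × 0.8 = 38.4
Step 2: Rule 1 applies to remaining records with region = 'north'
  - 1 records: 2 × 1.2 = 2.4
Step 3: Other records unchanged: 215
Step 4: Final sum = 38.4 + 2.4 + 215 = 255.8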